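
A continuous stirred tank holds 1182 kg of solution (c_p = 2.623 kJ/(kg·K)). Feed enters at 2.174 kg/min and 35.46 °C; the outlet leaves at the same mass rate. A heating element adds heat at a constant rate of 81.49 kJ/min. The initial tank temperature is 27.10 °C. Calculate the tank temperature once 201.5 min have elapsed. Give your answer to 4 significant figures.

M c_p dT/dt = ṁ c_p (T_in − T) + Q̇.
τ = M/ṁ = 543.698 min; T_ss = T_in + Q̇/(ṁ c_p) = 35.46 + 81.49/(2.174·2.623) = 49.7505 °C.
Solution: T(t) = T_ss + (T₀ − T_ss) e^(−t/τ).
T(201.5) = 49.7505 + (-22.6505)·e^(−201.5/543.698) = 49.7505 + (-22.6505)·0.690313 = 34.1146 °C.

34.11 °C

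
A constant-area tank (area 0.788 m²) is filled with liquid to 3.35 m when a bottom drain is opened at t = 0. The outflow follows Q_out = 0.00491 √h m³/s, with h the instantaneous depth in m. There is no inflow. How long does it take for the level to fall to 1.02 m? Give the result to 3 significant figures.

263 s

With no inflow, A dh/dt = −0.00491 √h.
This is separable: 2 d(√h)/dt = −0.00491/A, so √h = √h₀ − (0.00491/(2A)) t.
t = 2A(√h₀ − √h)/0.00491 = 2·0.788·(√3.35 − √1.02)/0.00491
  = 1.5760 × (1.8303 − 1.0100) / 0.00491 = 263.31 s.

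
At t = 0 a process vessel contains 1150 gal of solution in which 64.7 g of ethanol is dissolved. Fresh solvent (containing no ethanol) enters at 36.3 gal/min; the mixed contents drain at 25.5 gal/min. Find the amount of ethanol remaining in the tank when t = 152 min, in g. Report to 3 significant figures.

7.97 g

Total volume: dV/dt = Q_in − Q_out = 10.800 gal/min, so V(t) = 1150 + 10.800 t and V(152) = 2791.6 gal.
Species balance (pure solvent in): dm/dt = −Q_out · m/V(t).
Separate: dm/m = −Q_out dt/V(t) ⇒ ln(m/m₀) = −(Q_out/(Q_in−Q_out)) ln(V/V₀).
m = m₀ (V₀/V)^(Q_out/(Q_in−Q_out)) = 64.7 × (1150/2791.6)^(2.3611) = 7.9709 g.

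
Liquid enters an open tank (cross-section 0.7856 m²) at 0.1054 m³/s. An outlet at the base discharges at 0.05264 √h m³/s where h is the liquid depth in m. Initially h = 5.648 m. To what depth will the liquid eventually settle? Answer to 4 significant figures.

A dh/dt = Q_in − 0.05264 √h. Steady state requires inflow = outflow:
Q_in = 0.05264 √h_ss ⇒ √h_ss = 0.1054/0.05264 = 2.00228.
h_ss = 2.00228² = 4.00912 m. (Since h₀ = 5.648 m > h_ss, the level will fall toward this value.)

4.009 m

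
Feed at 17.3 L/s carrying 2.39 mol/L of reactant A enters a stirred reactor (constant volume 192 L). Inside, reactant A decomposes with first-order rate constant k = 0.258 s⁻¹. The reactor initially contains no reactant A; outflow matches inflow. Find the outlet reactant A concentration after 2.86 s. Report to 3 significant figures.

V dC/dt = Q(C_in − C) − k V C.
dC/dt = (Q/V) C_in − (Q/V + k) C; effective rate a = Q/V + k = 0.090104 + 0.258 = 0.34810 s⁻¹.
C_ss = Q C_in/(Q + kV) = 0.61863 mol/L; C(t) = C_ss + (C₀ − C_ss) e^(−a t).
C(2.86) = 0.61863 + (-0.61863)·e^(−0.34810·2.86) = 0.61863 + (-0.61863)·0.36951 = 0.39004 mol/L.

0.390 mol/L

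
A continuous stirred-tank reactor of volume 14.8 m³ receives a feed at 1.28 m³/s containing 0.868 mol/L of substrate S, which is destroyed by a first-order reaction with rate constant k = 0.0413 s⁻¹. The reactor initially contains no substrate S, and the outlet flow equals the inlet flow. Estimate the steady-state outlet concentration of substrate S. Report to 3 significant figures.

Accumulation = in − out − consumed: V dC/dt = Q C_in − Q C − k V C.
Steady state (dC/dt = 0): C_ss = Q C_in/(Q + kV) = C_in/(1 + kV/Q).
C_ss = 1.28·0.868/(1.28 + 0.0413·14.8) = 1.1110/1.8912 = 0.58747 mol/L.

0.587 mol/L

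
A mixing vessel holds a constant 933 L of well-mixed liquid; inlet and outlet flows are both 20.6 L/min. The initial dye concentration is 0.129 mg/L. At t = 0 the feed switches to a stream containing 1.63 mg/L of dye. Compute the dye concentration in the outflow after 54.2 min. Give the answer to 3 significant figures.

1.18 mg/L

Transient balance on the dissolved component: V dC/dt = Q(C_in − C).
So dC/dt = (C_in − C)/τ with τ = V/Q = 933/20.6 = 45.291 min.
C approaches C_in exponentially: C(t) = C_in + (C₀ − C_in) e^(−t/τ).
C(54.2) = 1.63 + (0.129 − 1.63)·e^(−54.2/45.291) = 1.63 + (-1.5010)·0.30219 = 1.1764 mg/L.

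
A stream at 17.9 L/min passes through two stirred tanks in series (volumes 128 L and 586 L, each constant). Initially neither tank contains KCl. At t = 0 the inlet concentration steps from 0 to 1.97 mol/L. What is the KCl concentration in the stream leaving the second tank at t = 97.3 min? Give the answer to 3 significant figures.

1.84 mol/L

Species balance on tank i: dCᵢ/dt = (Cᵢ₋₁ − Cᵢ)/τᵢ with τᵢ = Vᵢ/Q.
τ₁ = 128/17.9 = 7.1508 min; τ₂ = 586/17.9 = 32.737 min.
Solving the cascade with C₁(0)=C₂(0)=0 gives C₂(t) = C_in[1 − (τ₁ e^(−t/τ₁) − τ₂ e^(−t/τ₂))/(τ₁ − τ₂)].
At t = 97.3: e^(−t/τ₁) = 1.2321e-06, e^(−t/τ₂) = 0.051194.
C₂ = 1.97·[1 − (7.1508·1.2321e-06 − 32.737·0.051194)/(-25.587)] = 1.97·0.93450 = 1.8410 mol/L.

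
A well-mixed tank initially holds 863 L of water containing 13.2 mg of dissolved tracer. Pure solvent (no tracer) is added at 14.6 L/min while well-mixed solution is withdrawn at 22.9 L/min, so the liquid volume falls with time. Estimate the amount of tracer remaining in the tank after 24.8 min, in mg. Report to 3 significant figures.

6.22 mg

Total volume: dV/dt = Q_in − Q_out = -8.3000 L/min, so V(t) = 863 − 8.3000 t and V(24.8) = 657.16 L.
Species balance (pure solvent in): dm/dt = −Q_out · m/V(t).
dm/m = −Q_out dt/(V₀ − 8.3000 t); integrating gives ln(m/m₀) = −(Q_out/(Q_in−Q_out)) ln(V/V₀).
m = m₀ (V₀/V)^(Q_out/(Q_in−Q_out)) = 13.2 × (863/657.16)^(-2.7590) = 6.2240 mg.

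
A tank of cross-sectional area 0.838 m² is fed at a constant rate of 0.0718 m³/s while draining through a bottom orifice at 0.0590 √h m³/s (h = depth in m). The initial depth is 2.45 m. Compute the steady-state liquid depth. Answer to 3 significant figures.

1.48 m

Volume balance on the tank: A dh/dt = Q_in − 0.0590 √h. At steady state dh/dt = 0:
Q_in = 0.0590 √h_ss ⇒ √h_ss = 0.0718/0.0590 = 1.2169.
h_ss = 1.2169² = 1.4810 m. (Since h₀ = 2.45 m > h_ss, the level will fall toward this value.)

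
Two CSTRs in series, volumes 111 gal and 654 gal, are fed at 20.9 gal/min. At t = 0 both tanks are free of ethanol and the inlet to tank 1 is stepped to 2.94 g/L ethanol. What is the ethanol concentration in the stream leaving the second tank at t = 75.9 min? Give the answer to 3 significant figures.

Species balance on tank i: dCᵢ/dt = (Cᵢ₋₁ − Cᵢ)/τᵢ with τᵢ = Vᵢ/Q.
τ₁ = 111/20.9 = 5.3110 min; τ₂ = 654/20.9 = 31.292 min.
Tank 1: C₁ = C_in(1 − e^(−t/τ₁)). Tank 2 (τ₁ ≠ τ₂): C₂ = C_in[1 − (τ₁ e^(−t/τ₁) − τ₂ e^(−t/τ₂))/(τ₁ − τ₂)].
At t = 75.9: e^(−t/τ₁) = 6.2153e-07, e^(−t/τ₂) = 0.088429.
C₂ = 2.94·[1 − (5.3110·6.2153e-07 − 31.292·0.088429)/(-25.981)] = 2.94·0.89349 = 2.6269 g/L.

2.63 g/L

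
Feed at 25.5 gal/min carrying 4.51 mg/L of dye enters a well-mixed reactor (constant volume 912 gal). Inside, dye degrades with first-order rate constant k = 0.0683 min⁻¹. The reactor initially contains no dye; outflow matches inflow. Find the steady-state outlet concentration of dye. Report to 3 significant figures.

Accumulation = in − out − consumed: V dC/dt = Q C_in − Q C − k V C.
At steady state: 0 = Q C_in − (Q + kV) C_ss, so C_ss = Q C_in/(Q + kV).
C_ss = 25.5·4.51/(25.5 + 0.0683·912) = 115.00/87.790 = 1.3100 mg/L.

1.31 mg/L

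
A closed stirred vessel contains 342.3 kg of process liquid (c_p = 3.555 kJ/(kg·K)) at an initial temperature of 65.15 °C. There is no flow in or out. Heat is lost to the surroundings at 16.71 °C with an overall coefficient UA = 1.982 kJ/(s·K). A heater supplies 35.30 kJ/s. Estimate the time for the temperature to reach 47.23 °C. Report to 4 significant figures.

First-law balance (no shaft work): M c_p dT/dt = −UA(T − T_amb) + Q̇.
τ = M c_p/UA = 613.964 s; T_ss = T_amb + Q̇/UA = 16.71 + 35.30/1.982 = 34.5203 °C.
T(t) = T_ss + (T₀ − T_ss)e^(−t/τ); set T = 47.23:
t = −τ ln[(T − T_ss)/(T₀ − T_ss)] = −613.964 · ln(0.414947) = 540.045 s.

540.0 s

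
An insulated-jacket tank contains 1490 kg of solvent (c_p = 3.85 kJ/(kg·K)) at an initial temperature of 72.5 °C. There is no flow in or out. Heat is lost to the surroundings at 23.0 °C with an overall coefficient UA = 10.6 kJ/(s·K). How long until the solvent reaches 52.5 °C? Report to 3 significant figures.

M c_p dT/dt = −UA(T − T_amb).
τ = M c_p/UA = 541.18 s; T_ss = T_amb = 23.000 °C.
T(t) = T_ss + (T₀ − T_ss)e^(−t/τ); set T = 52.5:
t = −τ ln[(T − T_ss)/(T₀ − T_ss)] = −541.18 · ln(0.59596) = 280.10 s.

280 s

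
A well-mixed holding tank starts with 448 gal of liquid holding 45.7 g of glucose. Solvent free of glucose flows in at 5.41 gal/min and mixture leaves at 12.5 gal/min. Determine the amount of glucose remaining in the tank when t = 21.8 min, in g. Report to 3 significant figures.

21.7 g

Total volume: dV/dt = Q_in − Q_out = -7.0900 gal/min, so V(t) = 448 − 7.0900 t and V(21.8) = 293.44 gal.
No glucose enters, so dm/dt = −Q_out · (m/V).
Separate: dm/m = −Q_out dt/V(t) ⇒ ln(m/m₀) = −(Q_out/(Q_in−Q_out)) ln(V/V₀).
m = m₀ (V₀/V)^(Q_out/(Q_in−Q_out)) = 45.7 × (448/293.44)^(-1.7630) = 21.674 g.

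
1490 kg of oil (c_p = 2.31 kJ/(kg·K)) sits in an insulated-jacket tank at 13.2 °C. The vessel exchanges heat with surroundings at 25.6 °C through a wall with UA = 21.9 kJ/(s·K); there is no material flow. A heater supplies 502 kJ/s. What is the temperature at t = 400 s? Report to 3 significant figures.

Energy balance: M c_p dT/dt = −UA(T − T_amb) + Q̇.
dT/dt = (T_ss − T)/τ with T_ss = T_amb + Q̇/UA = 25.6 + 502/21.9 = 48.522 °C, τ = M c_p/UA = 1490·2.31/21.9 = 157.16 s.
Integrating: T(t) = T_ss + (T₀ − T_ss) e^(−t/τ).
T(400) = 48.522 + (-35.322)·0.078465 = 45.751 °C.

45.8 °C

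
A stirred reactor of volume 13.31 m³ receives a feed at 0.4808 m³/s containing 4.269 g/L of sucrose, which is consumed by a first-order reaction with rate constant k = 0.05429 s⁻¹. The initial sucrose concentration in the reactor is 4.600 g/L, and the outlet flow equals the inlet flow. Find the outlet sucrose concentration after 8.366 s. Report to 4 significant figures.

3.064 g/L

Accumulation = in − out − consumed: V dC/dt = Q C_in − Q C − k V C.
This is linear with rate a = Q/V + k = 0.0904132 s⁻¹.
C_ss = Q C_in/(Q + kV) = 1.70561 g/L; C(t) = C_ss + (C₀ − C_ss) e^(−a t).
C(8.366) = 1.70561 + (2.89439)·e^(−0.0904132·8.366) = 1.70561 + (2.89439)·0.469354 = 3.06411 g/L.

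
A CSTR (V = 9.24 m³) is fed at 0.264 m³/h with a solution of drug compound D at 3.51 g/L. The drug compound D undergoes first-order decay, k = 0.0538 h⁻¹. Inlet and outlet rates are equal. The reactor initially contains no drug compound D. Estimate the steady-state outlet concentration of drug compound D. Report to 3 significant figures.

1.22 g/L

V dC/dt = Q(C_in − C) − k V C.
At steady state: 0 = Q C_in − (Q + kV) C_ss, so C_ss = Q C_in/(Q + kV).
C_ss = 0.264·3.51/(0.264 + 0.0538·9.24) = 0.92664/0.76111 = 1.2175 g/L.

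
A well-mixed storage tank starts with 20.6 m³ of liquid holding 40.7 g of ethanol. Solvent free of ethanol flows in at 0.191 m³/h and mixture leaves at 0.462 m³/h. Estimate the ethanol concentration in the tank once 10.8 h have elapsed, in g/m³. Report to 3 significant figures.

Let m(t) be the amount of ethanol. Volume: V(t) = V₀ + (Q_in − Q_out) t = 20.6 − 0.27100 t; V(10.8) = 17.673 m³.
No ethanol enters, so dm/dt = −Q_out · (m/V).
Separate: dm/m = −Q_out dt/V(t) ⇒ ln(m/m₀) = −(Q_out/(Q_in−Q_out)) ln(V/V₀).
m = m₀ (V₀/V)^(Q_out/(Q_in−Q_out)) = 40.7 × (20.6/17.673)^(-1.7048) = 31.343 g.
C = m/V = 31.343/17.673 = 1.7735 g/m³.

1.77 g/m³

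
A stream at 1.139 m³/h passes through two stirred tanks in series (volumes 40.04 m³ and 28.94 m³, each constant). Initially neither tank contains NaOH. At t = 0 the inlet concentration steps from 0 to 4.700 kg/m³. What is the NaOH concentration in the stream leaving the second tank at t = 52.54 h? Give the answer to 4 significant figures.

Species balance on tank i: dCᵢ/dt = (Cᵢ₋₁ − Cᵢ)/τᵢ with τᵢ = Vᵢ/Q.
τ₁ = 40.04/1.139 = 35.1536 h; τ₂ = 28.94/1.139 = 25.4083 h.
Solving the cascade with C₁(0)=C₂(0)=0 gives C₂(t) = C_in[1 − (τ₁ e^(−t/τ₁) − τ₂ e^(−t/τ₂))/(τ₁ − τ₂)].
At t = 52.54: e^(−t/τ₁) = 0.224342, e^(−t/τ₂) = 0.126460.
C₂ = 4.700·[1 − (35.1536·0.224342 − 25.4083·0.126460)/(9.74539)] = 4.700·0.520457 = 2.44615 kg/m³.

2.446 kg/m³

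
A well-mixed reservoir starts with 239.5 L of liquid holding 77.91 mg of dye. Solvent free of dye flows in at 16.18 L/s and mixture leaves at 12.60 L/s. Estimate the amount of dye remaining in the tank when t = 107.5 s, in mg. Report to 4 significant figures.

Let m(t) be the amount of dye. Volume: V(t) = V₀ + (Q_in − Q_out) t = 239.5 + 3.58000 t; V(107.5) = 624.350 L.
Solute balance: dm/dt = 0 − Q_out C = −Q_out m/V(t).
dm/m = −Q_out dt/(V₀ + 3.58000 t); integrating gives ln(m/m₀) = −(Q_out/(Q_in−Q_out)) ln(V/V₀).
m = m₀ (V₀/V)^(Q_out/(Q_in−Q_out)) = 77.91 × (239.5/624.350)^(3.51955) = 2.67318 mg.

2.673 mg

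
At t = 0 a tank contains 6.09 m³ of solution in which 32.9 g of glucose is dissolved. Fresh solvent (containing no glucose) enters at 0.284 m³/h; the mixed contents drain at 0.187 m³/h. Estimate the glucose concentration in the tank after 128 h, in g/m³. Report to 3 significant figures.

Let m(t) be the amount of glucose. Volume: V(t) = V₀ + (Q_in − Q_out) t = 6.09 + 0.097000 t; V(128) = 18.506 m³.
No glucose enters, so dm/dt = −Q_out · (m/V).
Separate: dm/m = −Q_out dt/V(t) ⇒ ln(m/m₀) = −(Q_out/(Q_in−Q_out)) ln(V/V₀).
m = m₀ (V₀/V)^(Q_out/(Q_in−Q_out)) = 32.9 × (6.09/18.506)^(1.9278) = 3.8605 g.
C = m/V = 3.8605/18.506 = 0.20861 g/m³.

0.209 g/m³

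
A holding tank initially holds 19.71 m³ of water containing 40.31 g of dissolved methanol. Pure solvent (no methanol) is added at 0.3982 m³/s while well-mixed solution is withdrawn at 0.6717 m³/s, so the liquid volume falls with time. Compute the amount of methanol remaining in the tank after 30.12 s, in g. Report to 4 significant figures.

10.67 g

Let m(t) be the amount of methanol. Volume: V(t) = V₀ + (Q_in − Q_out) t = 19.71 − 0.273500 t; V(30.12) = 11.4722 m³.
No methanol enters, so dm/dt = −Q_out · (m/V).
dm/m = −Q_out dt/(V₀ − 0.273500 t); integrating gives ln(m/m₀) = −(Q_out/(Q_in−Q_out)) ln(V/V₀).
m = m₀ (V₀/V)^(Q_out/(Q_in−Q_out)) = 40.31 × (19.71/11.4722)^(-2.45594) = 10.6701 g.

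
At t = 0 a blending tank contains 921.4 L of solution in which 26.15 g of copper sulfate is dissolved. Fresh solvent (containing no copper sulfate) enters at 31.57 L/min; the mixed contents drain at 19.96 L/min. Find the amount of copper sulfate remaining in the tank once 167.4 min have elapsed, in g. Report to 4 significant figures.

Total volume: dV/dt = Q_in − Q_out = 11.6100 L/min, so V(t) = 921.4 + 11.6100 t and V(167.4) = 2864.91 L.
Solute balance: dm/dt = 0 − Q_out C = −Q_out m/V(t).
Separate: dm/m = −Q_out dt/V(t) ⇒ ln(m/m₀) = −(Q_out/(Q_in−Q_out)) ln(V/V₀).
m = m₀ (V₀/V)^(Q_out/(Q_in−Q_out)) = 26.15 × (921.4/2864.91)^(1.71921) = 3.71947 g.

3.719 g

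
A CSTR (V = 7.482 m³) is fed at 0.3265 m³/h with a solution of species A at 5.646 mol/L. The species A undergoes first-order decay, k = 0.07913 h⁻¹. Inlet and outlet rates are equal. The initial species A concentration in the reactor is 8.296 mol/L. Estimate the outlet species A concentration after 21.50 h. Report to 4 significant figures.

2.456 mol/L

Accumulation = in − out − consumed: V dC/dt = Q C_in − Q C − k V C.
This is linear with rate a = Q/V + k = 0.122768 h⁻¹.
C_ss = Q C_in/(Q + kV) = 2.00688 mol/L; C(t) = C_ss + (C₀ − C_ss) e^(−a t).
C(21.50) = 2.00688 + (6.28912)·e^(−0.122768·21.50) = 2.00688 + (6.28912)·0.0713960 = 2.45590 mol/L.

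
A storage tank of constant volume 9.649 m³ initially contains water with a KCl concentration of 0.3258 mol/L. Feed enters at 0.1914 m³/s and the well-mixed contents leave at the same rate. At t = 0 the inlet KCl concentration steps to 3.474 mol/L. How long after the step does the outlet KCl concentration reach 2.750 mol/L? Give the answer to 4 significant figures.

Species balance: V dC/dt = Q(C_in − C) ⇒ τ = V/Q = 50.4127 s.
C(t) = C_in + (C₀ − C_in) e^(−t/τ). Set C = 2.750 and solve for t:
e^(−t/τ) = (C − C_in)/(C₀ − C_in) = (2.750 − 3.474)/(0.3258 − 3.474) = 0.229973
t = −τ ln(…) = 50.4127 × 1.46979 = 74.0964 s.

74.10 s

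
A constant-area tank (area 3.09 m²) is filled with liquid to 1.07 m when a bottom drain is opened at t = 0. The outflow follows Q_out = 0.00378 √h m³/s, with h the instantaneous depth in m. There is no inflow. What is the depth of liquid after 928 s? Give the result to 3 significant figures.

Mass balance (ρ constant): A dh/dt = −0.00378 √h.
∫ h^(−1/2) dh = −(0.00378/A) ∫ dt, giving 2√h = 2√h₀ − (0.00378/A) t.
√h = √1.07 − 0.00378·928/(2·3.09) = 1.0344 − 0.56761 = 0.46680.
h = 0.46680² = 0.21790 m.

0.218 m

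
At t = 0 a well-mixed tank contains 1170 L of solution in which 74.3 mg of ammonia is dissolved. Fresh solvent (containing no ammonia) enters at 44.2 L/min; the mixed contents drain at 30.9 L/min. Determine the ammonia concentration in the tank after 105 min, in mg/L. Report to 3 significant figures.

Total volume: dV/dt = Q_in − Q_out = 13.300 L/min, so V(t) = 1170 + 13.300 t and V(105) = 2566.5 L.
No ammonia enters, so dm/dt = −Q_out · (m/V).
Separate: dm/m = −Q_out dt/V(t) ⇒ ln(m/m₀) = −(Q_out/(Q_in−Q_out)) ln(V/V₀).
m = m₀ (V₀/V)^(Q_out/(Q_in−Q_out)) = 74.3 × (1170/2566.5)^(2.3233) = 11.978 mg.
C = m/V = 11.978/2566.5 = 0.0046670 mg/L.

0.00467 mg/L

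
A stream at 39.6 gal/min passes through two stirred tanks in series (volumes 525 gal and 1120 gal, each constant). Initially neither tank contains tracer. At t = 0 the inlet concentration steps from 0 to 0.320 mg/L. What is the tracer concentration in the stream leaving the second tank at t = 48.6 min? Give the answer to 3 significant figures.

Each tank obeys Vᵢ dCᵢ/dt = Q(Cᵢ₋₁ − Cᵢ), so τᵢ = Vᵢ/Q.
τ₁ = 525/39.6 = 13.258 min; τ₂ = 1120/39.6 = 28.283 min.
Tank 1: C₁ = C_in(1 − e^(−t/τ₁)). Tank 2 (τ₁ ≠ τ₂): C₂ = C_in[1 − (τ₁ e^(−t/τ₁) − τ₂ e^(−t/τ₂))/(τ₁ − τ₂)].
At t = 48.6: e^(−t/τ₁) = 0.025583, e^(−t/τ₂) = 0.17936.
C₂ = 0.320·[1 − (13.258·0.025583 − 28.283·0.17936)/(-15.025)] = 0.320·0.68495 = 0.21919 mg/L.

0.219 mg/L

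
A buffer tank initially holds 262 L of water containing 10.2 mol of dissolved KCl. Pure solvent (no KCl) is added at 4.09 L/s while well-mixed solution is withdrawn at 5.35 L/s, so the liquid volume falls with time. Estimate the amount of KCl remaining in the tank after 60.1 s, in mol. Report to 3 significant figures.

2.40 mol

Total volume: dV/dt = Q_in − Q_out = -1.2600 L/s, so V(t) = 262 − 1.2600 t and V(60.1) = 186.27 L.
No KCl enters, so dm/dt = −Q_out · (m/V).
dm/m = −Q_out dt/(V₀ − 1.2600 t); integrating gives ln(m/m₀) = −(Q_out/(Q_in−Q_out)) ln(V/V₀).
m = m₀ (V₀/V)^(Q_out/(Q_in−Q_out)) = 10.2 × (262/186.27)^(-4.2460) = 2.3964 mol.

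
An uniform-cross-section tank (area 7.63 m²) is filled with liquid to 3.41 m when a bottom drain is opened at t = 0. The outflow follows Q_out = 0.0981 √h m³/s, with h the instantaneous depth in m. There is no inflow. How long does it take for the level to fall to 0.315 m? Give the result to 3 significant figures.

200 s

A dh/dt = −Q_out = −0.0981 √h.
This is separable: 2 d(√h)/dt = −0.0981/A, so √h = √h₀ − (0.0981/(2A)) t.
t = 2A(√h₀ − √h)/0.0981 = 2·7.63·(√3.41 − √0.315)/0.0981
  = 15.260 × (1.8466 − 0.56125) / 0.0981 = 199.95 s.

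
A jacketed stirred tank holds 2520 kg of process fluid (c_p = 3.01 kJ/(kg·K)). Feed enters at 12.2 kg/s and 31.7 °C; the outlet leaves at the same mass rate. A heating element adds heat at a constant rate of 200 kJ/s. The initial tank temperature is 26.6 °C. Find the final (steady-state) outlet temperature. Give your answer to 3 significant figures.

37.1 °C

Unsteady energy balance on the tank contents: M c_p dT/dt = ṁ c_p (T_in − T) + 200.
At steady state dT/dt = 0 ⇒ T_ss = T_in + Q̇/(ṁ c_p) = 31.7 + 200/(12.2·3.01) = 37.146 °C.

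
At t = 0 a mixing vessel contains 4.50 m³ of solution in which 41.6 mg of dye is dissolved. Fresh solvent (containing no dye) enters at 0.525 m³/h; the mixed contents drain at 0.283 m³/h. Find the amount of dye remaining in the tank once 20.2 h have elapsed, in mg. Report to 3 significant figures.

Total volume: dV/dt = Q_in − Q_out = 0.24200 m³/h, so V(t) = 4.50 + 0.24200 t and V(20.2) = 9.3884 m³.
No dye enters, so dm/dt = −Q_out · (m/V).
dm/m = −Q_out dt/(V₀ + 0.24200 t); integrating gives ln(m/m₀) = −(Q_out/(Q_in−Q_out)) ln(V/V₀).
m = m₀ (V₀/V)^(Q_out/(Q_in−Q_out)) = 41.6 × (4.50/9.3884)^(1.1694) = 17.604 mg.

17.6 mg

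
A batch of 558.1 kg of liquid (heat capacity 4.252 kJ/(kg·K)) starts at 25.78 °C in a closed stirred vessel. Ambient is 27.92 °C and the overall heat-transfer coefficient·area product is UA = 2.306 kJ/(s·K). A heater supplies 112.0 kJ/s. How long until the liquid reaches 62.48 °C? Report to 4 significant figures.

1324 s

M c_p dT/dt = −UA(T − T_amb) + Q̇.
τ = M c_p/UA = 1029.07 s; T_ss = T_amb + Q̇/UA = 27.92 + 112.0/2.306 = 76.4890 °C.
T(t) = T_ss + (T₀ − T_ss)e^(−t/τ); set T = 62.48:
t = −τ ln[(T − T_ss)/(T₀ − T_ss)] = −1029.07 · ln(0.276262) = 1323.81 s.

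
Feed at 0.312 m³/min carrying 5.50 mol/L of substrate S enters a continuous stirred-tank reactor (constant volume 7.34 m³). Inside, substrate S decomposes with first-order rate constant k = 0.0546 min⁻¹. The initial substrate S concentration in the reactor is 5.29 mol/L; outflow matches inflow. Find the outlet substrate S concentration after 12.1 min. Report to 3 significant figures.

Species balance: V dC/dt = Q C_in − Q C − k V C.
dC/dt = (Q/V) C_in − (Q/V + k) C; effective rate a = Q/V + k = 0.042507 + 0.0546 = 0.097107 min⁻¹.
C_ss = Q C_in/(Q + kV) = 2.4075 mol/L; C(t) = C_ss + (C₀ − C_ss) e^(−a t).
C(12.1) = 2.4075 + (2.8825)·e^(−0.097107·12.1) = 2.4075 + (2.8825)·0.30882 = 3.2977 mol/L.

3.30 mol/L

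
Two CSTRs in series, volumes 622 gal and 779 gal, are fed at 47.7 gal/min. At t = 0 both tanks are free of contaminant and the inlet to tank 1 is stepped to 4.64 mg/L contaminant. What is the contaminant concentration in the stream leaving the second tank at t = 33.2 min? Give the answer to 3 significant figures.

3.07 mg/L

Each tank obeys Vᵢ dCᵢ/dt = Q(Cᵢ₋₁ − Cᵢ), so τᵢ = Vᵢ/Q.
τ₁ = 622/47.7 = 13.040 min; τ₂ = 779/47.7 = 16.331 min.
Tank 1: C₁ = C_in(1 − e^(−t/τ₁)). Tank 2 (τ₁ ≠ τ₂): C₂ = C_in[1 − (τ₁ e^(−t/τ₁) − τ₂ e^(−t/τ₂))/(τ₁ − τ₂)].
At t = 33.2: e^(−t/τ₁) = 0.078391, e^(−t/τ₂) = 0.13095.
C₂ = 4.64·[1 − (13.040·0.078391 − 16.331·0.13095)/(-3.2914)] = 4.64·0.66081 = 3.0661 mg/L.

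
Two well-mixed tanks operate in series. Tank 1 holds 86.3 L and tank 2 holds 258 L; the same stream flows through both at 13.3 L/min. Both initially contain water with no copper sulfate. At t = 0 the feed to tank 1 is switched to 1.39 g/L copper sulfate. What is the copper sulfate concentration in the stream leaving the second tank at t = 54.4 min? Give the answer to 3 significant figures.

1.26 g/L

Each tank obeys Vᵢ dCᵢ/dt = Q(Cᵢ₋₁ − Cᵢ), so τᵢ = Vᵢ/Q.
τ₁ = 86.3/13.3 = 6.4887 min; τ₂ = 258/13.3 = 19.398 min.
Tank 1: C₁ = C_in(1 − e^(−t/τ₁)). Tank 2 (τ₁ ≠ τ₂): C₂ = C_in[1 − (τ₁ e^(−t/τ₁) − τ₂ e^(−t/τ₂))/(τ₁ − τ₂)].
At t = 54.4: e^(−t/τ₁) = 0.00022854, e^(−t/τ₂) = 0.060547.
C₂ = 1.39·[1 − (6.4887·0.00022854 − 19.398·0.060547)/(-12.910)] = 1.39·0.90914 = 1.2637 g/L.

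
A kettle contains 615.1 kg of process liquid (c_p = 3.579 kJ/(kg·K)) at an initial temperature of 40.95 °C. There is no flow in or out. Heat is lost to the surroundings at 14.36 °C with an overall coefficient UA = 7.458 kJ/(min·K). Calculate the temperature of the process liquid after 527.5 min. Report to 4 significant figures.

Lumped-capacitance energy balance: M c_p dT/dt = UA(T_amb − T).
dT/dt = (T_ss − T)/τ with T_ss = T_amb = 14.3600 °C, τ = M c_p/UA = 615.1·3.579/7.458 = 295.179 min.
This is linear first-order; T(t) = T_ss + (T₀ − T_ss) e^(−t/τ).
T(527.5) = 14.3600 + (26.5900)·0.167453 = 18.8126 °C.

18.81 °C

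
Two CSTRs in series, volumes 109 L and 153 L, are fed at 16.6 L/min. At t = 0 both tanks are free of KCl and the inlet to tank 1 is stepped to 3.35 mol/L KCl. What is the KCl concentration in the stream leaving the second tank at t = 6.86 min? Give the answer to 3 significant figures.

Species balance on tank i: dCᵢ/dt = (Cᵢ₋₁ − Cᵢ)/τᵢ with τᵢ = Vᵢ/Q.
τ₁ = 109/16.6 = 6.5663 min; τ₂ = 153/16.6 = 9.2169 min.
Tank 1: C₁ = C_in(1 − e^(−t/τ₁)). Tank 2 (τ₁ ≠ τ₂): C₂ = C_in[1 − (τ₁ e^(−t/τ₁) − τ₂ e^(−t/τ₂))/(τ₁ − τ₂)].
At t = 6.86: e^(−t/τ₁) = 0.35179, e^(−t/τ₂) = 0.47507.
C₂ = 3.35·[1 − (6.5663·0.35179 − 9.2169·0.47507)/(-2.6506)] = 3.35·0.21951 = 0.73536 mol/L.

0.735 mol/L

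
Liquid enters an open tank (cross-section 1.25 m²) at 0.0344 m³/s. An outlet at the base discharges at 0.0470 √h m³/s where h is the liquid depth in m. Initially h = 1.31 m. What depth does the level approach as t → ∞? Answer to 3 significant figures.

0.536 m

A dh/dt = Q_in − 0.0470 √h. Steady state requires inflow = outflow:
Q_in = 0.0470 √h_ss ⇒ √h_ss = 0.0344/0.0470 = 0.73191.
h_ss = 0.73191² = 0.53570 m. (Since h₀ = 1.31 m > h_ss, the level will fall toward this value.)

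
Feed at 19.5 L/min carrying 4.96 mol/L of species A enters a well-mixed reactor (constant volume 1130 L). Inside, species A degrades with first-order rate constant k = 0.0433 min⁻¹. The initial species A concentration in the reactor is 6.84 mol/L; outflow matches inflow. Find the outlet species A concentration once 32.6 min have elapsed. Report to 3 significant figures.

Accumulation = in − out − consumed: V dC/dt = Q C_in − Q C − k V C.
dC/dt = (Q/V) C_in − (Q/V + k) C; effective rate a = Q/V + k = 0.017257 + 0.0433 = 0.060557 min⁻¹.
C_ss = Q C_in/(Q + kV) = 1.4134 mol/L; C(t) = C_ss + (C₀ − C_ss) e^(−a t).
C(32.6) = 1.4134 + (5.4266)·e^(−0.060557·32.6) = 1.4134 + (5.4266)·0.13888 = 2.1671 mol/L.

2.17 mol/L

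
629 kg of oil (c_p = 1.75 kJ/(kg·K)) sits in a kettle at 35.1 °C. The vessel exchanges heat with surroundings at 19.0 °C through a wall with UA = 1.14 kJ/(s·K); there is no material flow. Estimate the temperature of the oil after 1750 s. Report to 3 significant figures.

First-law balance (no shaft work): M c_p dT/dt = −UA(T − T_amb).
dT/dt = (T_ss − T)/τ with T_ss = T_amb = 19.000 °C, τ = M c_p/UA = 629·1.75/1.14 = 965.57 s.
This is linear first-order; T(t) = T_ss + (T₀ − T_ss) e^(−t/τ).
T(1750) = 19.000 + (16.100)·0.16326 = 21.629 °C.

21.6 °C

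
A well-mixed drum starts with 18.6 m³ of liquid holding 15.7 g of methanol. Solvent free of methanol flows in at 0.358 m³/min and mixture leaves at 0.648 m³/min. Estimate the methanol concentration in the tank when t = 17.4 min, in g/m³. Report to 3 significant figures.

0.571 g/m³

Let m(t) be the amount of methanol. Volume: V(t) = V₀ + (Q_in − Q_out) t = 18.6 − 0.29000 t; V(17.4) = 13.554 m³.
Species balance (pure solvent in): dm/dt = −Q_out · m/V(t).
dm/m = −Q_out dt/(V₀ − 0.29000 t); integrating gives ln(m/m₀) = −(Q_out/(Q_in−Q_out)) ln(V/V₀).
m = m₀ (V₀/V)^(Q_out/(Q_in−Q_out)) = 15.7 × (18.6/13.554)^(-2.2345) = 7.7407 g.
C = m/V = 7.7407/13.554 = 0.57110 g/m³.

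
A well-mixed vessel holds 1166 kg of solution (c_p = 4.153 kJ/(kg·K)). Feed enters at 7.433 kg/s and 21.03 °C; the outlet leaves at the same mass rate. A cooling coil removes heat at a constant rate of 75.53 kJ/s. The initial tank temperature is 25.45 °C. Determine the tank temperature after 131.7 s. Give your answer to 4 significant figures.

Heat balance on the well-mixed liquid: M c_p dT/dt = ṁ c_p (T_in − T) − 75.53.
Rearrange: dT/dt = (T_ss − T)/τ with τ = M/ṁ = 156.868 s and T_ss = T_in − Q̇/(ṁ c_p) = 18.5832 °C.
Solution: T(t) = T_ss + (T₀ − T_ss) e^(−t/τ).
T(131.7) = 18.5832 + (6.86677)·e^(−131.7/156.868) = 18.5832 + (6.86677)·0.431901 = 21.5490 °C.

21.55 °C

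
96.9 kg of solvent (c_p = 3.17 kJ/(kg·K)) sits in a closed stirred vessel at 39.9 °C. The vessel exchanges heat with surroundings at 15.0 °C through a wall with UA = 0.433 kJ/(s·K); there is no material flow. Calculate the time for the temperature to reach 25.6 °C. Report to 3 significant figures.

Energy balance: M c_p dT/dt = −UA(T − T_amb).
τ = M c_p/UA = 709.41 s; T_ss = T_amb = 15.000 °C.
T(t) = T_ss + (T₀ − T_ss)e^(−t/τ); set T = 25.6:
t = −τ ln[(T − T_ss)/(T₀ − T_ss)] = −709.41 · ln(0.42570) = 605.84 s.

606 s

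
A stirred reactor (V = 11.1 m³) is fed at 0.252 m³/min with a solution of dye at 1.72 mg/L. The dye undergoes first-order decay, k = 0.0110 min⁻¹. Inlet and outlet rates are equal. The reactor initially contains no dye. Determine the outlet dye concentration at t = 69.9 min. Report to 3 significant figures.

Accumulation = in − out − consumed: V dC/dt = Q C_in − Q C − k V C.
This is linear with rate a = Q/V + k = 0.033703 min⁻¹.
C_ss = Q C_in/(Q + kV) = 1.1586 mg/L; C(t) = C_ss + (C₀ − C_ss) e^(−a t).
C(69.9) = 1.1586 + (-1.1586)·e^(−0.033703·69.9) = 1.1586 + (-1.1586)·0.094816 = 1.0488 mg/L.

1.05 mg/L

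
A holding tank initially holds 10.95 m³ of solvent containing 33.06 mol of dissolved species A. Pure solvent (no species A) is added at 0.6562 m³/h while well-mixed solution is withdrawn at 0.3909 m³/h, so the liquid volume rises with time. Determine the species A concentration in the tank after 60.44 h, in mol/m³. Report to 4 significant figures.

Let m(t) be the amount of species A. Volume: V(t) = V₀ + (Q_in − Q_out) t = 10.95 + 0.265300 t; V(60.44) = 26.9847 m³.
No species A enters, so dm/dt = −Q_out · (m/V).
dm/m = −Q_out dt/(V₀ + 0.265300 t); integrating gives ln(m/m₀) = −(Q_out/(Q_in−Q_out)) ln(V/V₀).
m = m₀ (V₀/V)^(Q_out/(Q_in−Q_out)) = 33.06 × (10.95/26.9847)^(1.47343) = 8.75298 mol.
C = m/V = 8.75298/26.9847 = 0.324368 mol/m³.

0.3244 mol/m³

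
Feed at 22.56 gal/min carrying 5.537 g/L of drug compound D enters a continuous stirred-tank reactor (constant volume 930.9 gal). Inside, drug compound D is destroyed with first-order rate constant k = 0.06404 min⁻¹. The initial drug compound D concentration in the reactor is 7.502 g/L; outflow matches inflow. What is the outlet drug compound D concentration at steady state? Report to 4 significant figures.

V dC/dt = Q(C_in − C) − k V C.
Steady state (dC/dt = 0): C_ss = Q C_in/(Q + kV) = C_in/(1 + kV/Q).
C_ss = 22.56·5.537/(22.56 + 0.06404·930.9) = 124.915/82.1748 = 1.52011 g/L.

1.520 g/L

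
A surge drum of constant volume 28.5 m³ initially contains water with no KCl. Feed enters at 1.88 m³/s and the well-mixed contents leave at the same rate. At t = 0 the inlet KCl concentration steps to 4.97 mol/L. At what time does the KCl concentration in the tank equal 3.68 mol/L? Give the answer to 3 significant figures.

Species balance: V dC/dt = Q(C_in − C) ⇒ τ = V/Q = 15.160 s.
C(t) = C_in + (C₀ − C_in) e^(−t/τ). Set C = 3.68 and solve for t:
e^(−t/τ) = (C − C_in)/(C₀ − C_in) = (3.68 − 4.97)/(0 − 4.97) = 0.25956
t = −τ ln(…) = 15.160 × 1.3488 = 20.447 s.

20.4 s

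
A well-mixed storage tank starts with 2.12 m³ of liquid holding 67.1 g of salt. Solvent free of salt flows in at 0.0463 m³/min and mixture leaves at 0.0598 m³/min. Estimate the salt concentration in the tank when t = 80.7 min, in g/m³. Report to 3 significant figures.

Total volume: dV/dt = Q_in − Q_out = -0.013500 m³/min, so V(t) = 2.12 − 0.013500 t and V(80.7) = 1.0306 m³.
No salt enters, so dm/dt = −Q_out · (m/V).
Separate: dm/m = −Q_out dt/V(t) ⇒ ln(m/m₀) = −(Q_out/(Q_in−Q_out)) ln(V/V₀).
m = m₀ (V₀/V)^(Q_out/(Q_in−Q_out)) = 67.1 × (2.12/1.0306)^(-4.4296) = 2.7483 g.
C = m/V = 2.7483/1.0306 = 2.6668 g/m³.

2.67 g/m³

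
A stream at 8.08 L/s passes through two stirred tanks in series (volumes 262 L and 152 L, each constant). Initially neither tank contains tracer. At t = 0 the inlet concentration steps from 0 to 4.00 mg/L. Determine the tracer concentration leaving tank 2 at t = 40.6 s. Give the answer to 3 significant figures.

Each tank obeys Vᵢ dCᵢ/dt = Q(Cᵢ₋₁ − Cᵢ), so τᵢ = Vᵢ/Q.
τ₁ = 262/8.08 = 32.426 s; τ₂ = 152/8.08 = 18.812 s.
Solving the cascade with C₁(0)=C₂(0)=0 gives C₂(t) = C_in[1 − (τ₁ e^(−t/τ₁) − τ₂ e^(−t/τ₂))/(τ₁ − τ₂)].
At t = 40.6: e^(−t/τ₁) = 0.28591, e^(−t/τ₂) = 0.11553.
C₂ = 4.00·[1 − (32.426·0.28591 − 18.812·0.11553)/(13.614)] = 4.00·0.47867 = 1.9147 mg/L.

1.91 mg/L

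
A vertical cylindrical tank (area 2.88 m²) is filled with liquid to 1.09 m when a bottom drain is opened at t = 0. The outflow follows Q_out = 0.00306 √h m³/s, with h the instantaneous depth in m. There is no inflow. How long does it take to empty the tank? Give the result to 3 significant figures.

1970 s

A dh/dt = −Q_out = −0.00306 √h.
Separate and integrate: 2(√h − √h₀) = −(0.00306/A) t.
Set h = 0: 2√h₀ = (0.00306/A) t_empty ⇒ t_empty = 2A√h₀/0.00306.
t_empty = 2·2.88·√1.09/0.00306 = 5.7600·1.0440/0.00306 = 1965.2 s.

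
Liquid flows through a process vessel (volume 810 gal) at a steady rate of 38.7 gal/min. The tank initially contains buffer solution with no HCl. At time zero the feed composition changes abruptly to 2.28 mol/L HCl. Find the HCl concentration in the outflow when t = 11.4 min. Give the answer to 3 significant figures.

Species balance on the tank: V dC/dt = Q(C_in − C).
Rewrite as dC/dt + C/τ = C_in/τ, τ = V/Q = 20.930 min.
Solution: C(t) = C_in + (C₀ − C_in) e^(−t/τ).
C(11.4) = 2.28 + (0 − 2.28)·e^(−11.4/20.930) = 2.28 + (-2.2800)·0.58004 = 0.95752 mol/L.

0.958 mol/L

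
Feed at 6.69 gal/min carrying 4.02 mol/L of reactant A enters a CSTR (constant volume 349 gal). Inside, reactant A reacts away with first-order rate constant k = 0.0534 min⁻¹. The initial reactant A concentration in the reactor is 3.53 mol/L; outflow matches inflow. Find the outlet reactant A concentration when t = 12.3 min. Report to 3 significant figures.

Accumulation = in − out − consumed: V dC/dt = Q C_in − Q C − k V C.
dC/dt = (Q/V) C_in − (Q/V + k) C; effective rate a = Q/V + k = 0.019169 + 0.0534 = 0.072569 min⁻¹.
C_ss = Q C_in/(Q + kV) = 1.0619 mol/L; C(t) = C_ss + (C₀ − C_ss) e^(−a t).
C(12.3) = 1.0619 + (2.4681)·e^(−0.072569·12.3) = 1.0619 + (2.4681)·0.40959 = 2.0728 mol/L.

2.07 mol/L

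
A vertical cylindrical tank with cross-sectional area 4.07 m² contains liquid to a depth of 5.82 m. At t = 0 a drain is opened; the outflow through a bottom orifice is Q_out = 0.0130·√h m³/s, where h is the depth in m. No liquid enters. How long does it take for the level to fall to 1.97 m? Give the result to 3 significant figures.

632 s

A dh/dt = −Q_out = −0.0130 √h.
Separate and integrate: 2(√h − √h₀) = −(0.0130/A) t.
t = 2A(√h₀ − √h)/0.0130 = 2·4.07·(√5.82 − √1.97)/0.0130
  = 8.1400 × (2.4125 − 1.4036) / 0.0130 = 631.73 s.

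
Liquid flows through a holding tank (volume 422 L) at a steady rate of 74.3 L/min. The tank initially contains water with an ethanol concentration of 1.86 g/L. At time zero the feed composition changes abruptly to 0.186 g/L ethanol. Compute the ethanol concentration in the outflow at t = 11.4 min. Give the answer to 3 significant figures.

0.411 g/L

Transient balance on the dissolved component: V dC/dt = Q(C_in − C).
So dC/dt = (C_in − C)/τ with τ = V/Q = 422/74.3 = 5.6797 min.
C approaches C_in exponentially: C(t) = C_in + (C₀ − C_in) e^(−t/τ).
C(11.4) = 0.186 + (1.86 − 0.186)·e^(−11.4/5.6797) = 0.186 + (1.6740)·0.13437 = 0.41094 g/L.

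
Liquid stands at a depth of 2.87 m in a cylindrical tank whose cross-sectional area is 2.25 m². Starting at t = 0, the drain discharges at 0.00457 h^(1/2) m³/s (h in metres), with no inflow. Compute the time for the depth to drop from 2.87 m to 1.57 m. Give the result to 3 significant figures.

A dh/dt = −Q_out = −0.00457 √h.
∫ h^(−1/2) dh = −(0.00457/A) ∫ dt, giving 2√h = 2√h₀ − (0.00457/A) t.
t = 2A(√h₀ − √h)/0.00457 = 2·2.25·(√2.87 − √1.57)/0.00457
  = 4.5000 × (1.6941 − 1.2530) / 0.00457 = 434.35 s.

434 s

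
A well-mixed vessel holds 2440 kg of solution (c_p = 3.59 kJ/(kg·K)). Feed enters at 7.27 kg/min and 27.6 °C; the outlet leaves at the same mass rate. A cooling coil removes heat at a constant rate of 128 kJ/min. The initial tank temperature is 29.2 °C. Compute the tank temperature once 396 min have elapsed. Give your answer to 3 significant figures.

24.7 °C

M c_p dT/dt = ṁ c_p (T_in − T) − Q̇.
Rearrange: dT/dt = (T_ss − T)/τ with τ = M/ṁ = 335.63 min and T_ss = T_in − Q̇/(ṁ c_p) = 22.696 °C.
Solution: T(t) = T_ss + (T₀ − T_ss) e^(−t/τ).
T(396) = 22.696 + (6.5043)·e^(−396/335.63) = 22.696 + (6.5043)·0.30731 = 24.695 °C.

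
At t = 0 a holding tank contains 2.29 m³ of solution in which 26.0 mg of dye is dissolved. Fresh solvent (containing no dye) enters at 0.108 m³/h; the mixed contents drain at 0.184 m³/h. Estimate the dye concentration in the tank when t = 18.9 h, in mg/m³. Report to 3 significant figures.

2.79 mg/m³

Let m(t) be the amount of dye. Volume: V(t) = V₀ + (Q_in − Q_out) t = 2.29 − 0.076000 t; V(18.9) = 0.85360 m³.
Solute balance: dm/dt = 0 − Q_out C = −Q_out m/V(t).
Separate: dm/m = −Q_out dt/V(t) ⇒ ln(m/m₀) = −(Q_out/(Q_in−Q_out)) ln(V/V₀).
m = m₀ (V₀/V)^(Q_out/(Q_in−Q_out)) = 26.0 × (2.29/0.85360)^(-2.4211) = 2.3843 mg.
C = m/V = 2.3843/0.85360 = 2.7932 mg/m³.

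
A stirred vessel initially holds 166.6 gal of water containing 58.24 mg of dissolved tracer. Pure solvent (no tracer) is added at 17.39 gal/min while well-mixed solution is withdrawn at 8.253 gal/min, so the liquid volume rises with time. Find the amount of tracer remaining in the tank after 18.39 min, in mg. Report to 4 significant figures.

31.02 mg

Total volume: dV/dt = Q_in − Q_out = 9.13700 gal/min, so V(t) = 166.6 + 9.13700 t and V(18.39) = 334.629 gal.
Species balance (pure solvent in): dm/dt = −Q_out · m/V(t).
Separate: dm/m = −Q_out dt/V(t) ⇒ ln(m/m₀) = −(Q_out/(Q_in−Q_out)) ln(V/V₀).
m = m₀ (V₀/V)^(Q_out/(Q_in−Q_out)) = 58.24 × (166.6/334.629)^(0.903251) = 31.0196 mg.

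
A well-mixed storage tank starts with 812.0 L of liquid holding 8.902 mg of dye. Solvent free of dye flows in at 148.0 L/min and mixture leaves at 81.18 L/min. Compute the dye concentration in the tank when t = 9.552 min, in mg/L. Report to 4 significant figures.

0.003034 mg/L

Total volume: dV/dt = Q_in − Q_out = 66.8200 L/min, so V(t) = 812.0 + 66.8200 t and V(9.552) = 1450.26 L.
Solute balance: dm/dt = 0 − Q_out C = −Q_out m/V(t).
Separate: dm/m = −Q_out dt/V(t) ⇒ ln(m/m₀) = −(Q_out/(Q_in−Q_out)) ln(V/V₀).
m = m₀ (V₀/V)^(Q_out/(Q_in−Q_out)) = 8.902 × (812.0/1450.26)^(1.21491) = 4.40011 mg.
C = m/V = 4.40011/1450.26 = 0.00303400 mg/L.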